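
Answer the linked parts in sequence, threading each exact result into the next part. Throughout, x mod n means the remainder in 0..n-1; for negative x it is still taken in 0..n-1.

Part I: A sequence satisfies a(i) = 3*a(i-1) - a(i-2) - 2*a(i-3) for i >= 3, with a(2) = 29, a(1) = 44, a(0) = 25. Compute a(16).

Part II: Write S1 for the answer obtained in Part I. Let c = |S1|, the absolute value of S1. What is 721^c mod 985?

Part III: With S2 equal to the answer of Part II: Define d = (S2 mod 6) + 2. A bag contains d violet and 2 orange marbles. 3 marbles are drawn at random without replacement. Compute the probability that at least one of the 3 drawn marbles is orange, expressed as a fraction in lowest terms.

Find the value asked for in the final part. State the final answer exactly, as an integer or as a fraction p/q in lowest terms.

9/10

Part I: a(3) = 3*(29) - 1*(44) - 2*(25) = -7; iterating: a(3)=-7, a(4)=-138, a(5)=-465, a(6)=-1243, a(7)=-2988, a(8)=-6791, a(9)=-14899, a(10)=-31930, a(11)=-67309, a(12)=-140199, a(13)=-289428, a(14)=-593467, a(15)=-1210575, a(16)=-2459402; answer -2459402
Part II: S1 = -2459402; c = 2459402; squarings mod 985: 721^1=721, 721^2=746, 721^4=976, 721^8=81, 721^16=651, 721^32=251, 721^64=946, 721^128=536, 721^256=661, 721^512=566, 721^1024=231, 721^2048=171, 721^4096=676, 721^8192=921, 721^16384=156, 721^32768=696, 721^65536=781, 721^131072=246, 721^262144=431, 721^524288=581, 721^1048576=691, 721^2097152=741; 721^2459402 = 721^2 * 721^8 * 721^256 * 721^512 * 721^1024 * 721^32768 * 721^65536 * 721^262144 * 721^2097152 = 751 (mod 985); answer 751
Part III: S2 = 751; d = 3; total draws C(5,3) = 10; complement C(3,3) = 1; favorable 10 - 1 = 9; P = 9/10; answer 9/10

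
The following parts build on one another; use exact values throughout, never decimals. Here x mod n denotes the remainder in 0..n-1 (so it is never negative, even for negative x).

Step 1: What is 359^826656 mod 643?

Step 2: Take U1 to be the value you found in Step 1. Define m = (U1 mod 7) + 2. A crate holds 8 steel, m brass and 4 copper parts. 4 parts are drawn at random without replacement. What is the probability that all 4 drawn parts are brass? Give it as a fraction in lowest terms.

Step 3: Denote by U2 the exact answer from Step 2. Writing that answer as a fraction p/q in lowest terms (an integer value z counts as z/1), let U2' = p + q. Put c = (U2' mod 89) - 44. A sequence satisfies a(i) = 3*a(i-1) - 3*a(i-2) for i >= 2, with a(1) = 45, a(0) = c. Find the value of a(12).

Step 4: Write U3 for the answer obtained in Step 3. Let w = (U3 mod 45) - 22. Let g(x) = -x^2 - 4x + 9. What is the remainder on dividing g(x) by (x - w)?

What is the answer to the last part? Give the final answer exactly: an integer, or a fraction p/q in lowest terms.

Step 1: squarings mod 643: 359^1=359, 359^2=281, 359^4=515, 359^8=309, 359^16=317, 359^32=181, 359^64=611, 359^128=381, 359^256=486, 359^512=215, 359^1024=572, 359^2048=540, 359^4096=321, 359^8192=161, 359^16384=201, 359^32768=535, 359^65536=90, 359^131072=384, 359^262144=209, 359^524288=600; 359^826656 = 359^32 * 359^256 * 359^1024 * 359^2048 * 359^4096 * 359^32768 * 359^262144 * 359^524288 = 256 (mod 643); answer 256
Step 2: U1 = 256; m = 6; total draws C(18,4) = 3060; favorable C(6,4) = 15; P = 1/204; answer 1/204
Step 3: U2 = 1/204; threaded value p + q = 205; c = -17; a(2) = 3*(45) - 3*(-17) = 186; iterating: a(2)=186, a(3)=423, a(4)=711, a(5)=864, a(6)=459, a(7)=-1215, a(8)=-5022, a(9)=-11421, a(10)=-19197, a(11)=-23328, a(12)=-12393; answer -12393
Step 4: U3 = -12393; w = 5; remainder = value at the root: -1*(5)^2 - 4*(5)^1 + 9 = (-25) + (-20) + (9) = -36; answer -36

-36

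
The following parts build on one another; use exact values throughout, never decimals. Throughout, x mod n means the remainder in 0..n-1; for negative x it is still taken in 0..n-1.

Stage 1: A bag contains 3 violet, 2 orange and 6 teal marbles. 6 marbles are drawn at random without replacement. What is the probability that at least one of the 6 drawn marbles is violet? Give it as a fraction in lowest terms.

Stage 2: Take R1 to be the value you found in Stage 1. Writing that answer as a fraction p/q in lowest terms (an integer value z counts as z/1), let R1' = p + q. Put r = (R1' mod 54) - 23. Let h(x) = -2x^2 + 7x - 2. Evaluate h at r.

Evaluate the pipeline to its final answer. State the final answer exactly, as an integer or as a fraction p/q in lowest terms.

Stage 1: total draws C(11,6) = 462; complement C(8,6) = 28; favorable 462 - 28 = 434; P = 31/33; answer 31/33
Stage 2: R1 = 31/33; threaded value p + q = 64; r = -13; -2*(-13)^2 + 7*(-13)^1 - 2 = (-338) + (-91) + (-2) = -431; answer -431

-431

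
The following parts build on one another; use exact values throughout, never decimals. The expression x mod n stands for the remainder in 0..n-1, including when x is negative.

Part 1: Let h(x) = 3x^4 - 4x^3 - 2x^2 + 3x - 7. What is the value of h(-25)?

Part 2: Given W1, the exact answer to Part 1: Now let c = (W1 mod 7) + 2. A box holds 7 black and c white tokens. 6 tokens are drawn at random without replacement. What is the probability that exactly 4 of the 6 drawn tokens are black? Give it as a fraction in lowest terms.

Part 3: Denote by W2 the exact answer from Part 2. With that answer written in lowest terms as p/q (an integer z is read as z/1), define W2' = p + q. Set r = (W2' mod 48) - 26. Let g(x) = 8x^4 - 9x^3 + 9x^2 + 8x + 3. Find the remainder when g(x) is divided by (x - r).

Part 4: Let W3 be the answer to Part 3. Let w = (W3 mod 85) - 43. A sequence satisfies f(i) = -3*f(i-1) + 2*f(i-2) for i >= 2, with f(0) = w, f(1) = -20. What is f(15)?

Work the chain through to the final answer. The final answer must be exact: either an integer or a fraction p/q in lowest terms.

Part 1: 3*(-25)^4 - 4*(-25)^3 - 2*(-25)^2 + 3*(-25)^1 - 7 = (1171875) + (62500) + (-1250) + (-75) + (-7) = 1233043; answer 1233043
Part 2: W1 = 1233043; c = 2; total draws C(9,6) = 84; favorable C(7,4)*C(2,2) = 35; P = 5/12; answer 5/12
Part 3: W2 = 5/12; threaded value p + q = 17; r = -9; remainder = value at the root: 8*(-9)^4 - 9*(-9)^3 + 9*(-9)^2 + 8*(-9)^1 + 3 = (52488) + (6561) + (729) + (-72) + (3) = 59709; answer 59709
Part 4: W3 = 59709; w = -4; f(2) = -3*(-20) + 2*(-4) = 52; iterating: f(2)=52, f(3)=-196, f(4)=692, f(5)=-2468, f(6)=8788, f(7)=-31300, f(8)=111476, f(9)=-397028, f(10)=1414036, f(11)=-5036164, f(12)=17936564, f(13)=-63882020, f(14)=227519188, f(15)=-810321604; answer -810321604

-810321604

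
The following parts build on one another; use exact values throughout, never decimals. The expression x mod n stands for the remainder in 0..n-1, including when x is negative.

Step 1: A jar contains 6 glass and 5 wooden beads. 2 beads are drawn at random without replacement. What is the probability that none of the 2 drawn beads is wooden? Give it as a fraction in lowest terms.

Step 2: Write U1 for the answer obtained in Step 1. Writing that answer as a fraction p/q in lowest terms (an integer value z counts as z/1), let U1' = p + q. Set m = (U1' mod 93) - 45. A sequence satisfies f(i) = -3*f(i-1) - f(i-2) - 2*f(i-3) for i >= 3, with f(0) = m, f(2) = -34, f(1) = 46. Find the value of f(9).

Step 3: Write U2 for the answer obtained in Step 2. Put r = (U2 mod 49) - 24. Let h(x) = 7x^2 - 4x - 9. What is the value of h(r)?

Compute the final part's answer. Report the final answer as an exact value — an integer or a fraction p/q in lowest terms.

146

Step 1: total draws C(11,2) = 55; favorable C(6,2) = 15; P = 3/11; answer 3/11
Step 2: U1 = 3/11; threaded value p + q = 14; m = -31; f(3) = -3*(-34) - 1*(46) - 2*(-31) = 118; iterating: f(3)=118, f(4)=-412, f(5)=1186, f(6)=-3382, f(7)=9784, f(8)=-28342, f(9)=82006; answer 82006
Step 3: U2 = 82006; r = 5; 7*(5)^2 - 4*(5)^1 - 9 = (175) + (-20) + (-9) = 146; answer 146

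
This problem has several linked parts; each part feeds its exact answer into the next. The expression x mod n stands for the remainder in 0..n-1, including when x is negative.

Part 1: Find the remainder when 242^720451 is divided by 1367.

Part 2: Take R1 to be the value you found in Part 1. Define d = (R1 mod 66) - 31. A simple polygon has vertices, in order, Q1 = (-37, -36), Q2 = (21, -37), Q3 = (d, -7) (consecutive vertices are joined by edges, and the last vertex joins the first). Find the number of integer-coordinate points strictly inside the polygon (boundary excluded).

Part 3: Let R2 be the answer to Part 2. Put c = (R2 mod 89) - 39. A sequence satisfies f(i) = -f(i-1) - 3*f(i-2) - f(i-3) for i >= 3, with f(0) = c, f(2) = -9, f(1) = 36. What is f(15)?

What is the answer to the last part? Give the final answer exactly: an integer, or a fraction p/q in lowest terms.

46383

Part 1: squarings mod 1367: 242^1=242, 242^2=1150, 242^4=611, 242^8=130, 242^16=496, 242^32=1323, 242^64=569, 242^128=1149, 242^256=1046, 242^512=516, 242^1024=1058, 242^2048=1158, 242^4096=1304, 242^8192=1235, 242^16384=1020, 242^32768=113, 242^65536=466, 242^131072=1170, 242^262144=533, 242^524288=1120; 242^720451 = 242^1 * 242^2 * 242^64 * 242^512 * 242^1024 * 242^2048 * 242^4096 * 242^8192 * 242^16384 * 242^32768 * 242^131072 * 242^524288 = 344 (mod 1367); answer 344
Part 2: R1 = 344; d = -17; cross terms: (-37*-37 - 21*-36)=2125, (21*-7 - -17*-37)=-776, (-17*-36 - -37*-7)=353; twice the area = |1702| = 1702; area = 851; boundary points = 1 + 2 + 1 = 4; strictly interior points = area - boundary/2 + 1 = 850; answer 850
Part 3: R2 = 850; c = 10; f(3) = -1*(-9) - 3*(36) - 1*(10) = -109; iterating: f(3)=-109, f(4)=100, f(5)=236, f(6)=-427, f(7)=-381, f(8)=1426, f(9)=144, f(10)=-4041, f(11)=2183, f(12)=9796, f(13)=-12304, f(14)=-19267, f(15)=46383; answer 46383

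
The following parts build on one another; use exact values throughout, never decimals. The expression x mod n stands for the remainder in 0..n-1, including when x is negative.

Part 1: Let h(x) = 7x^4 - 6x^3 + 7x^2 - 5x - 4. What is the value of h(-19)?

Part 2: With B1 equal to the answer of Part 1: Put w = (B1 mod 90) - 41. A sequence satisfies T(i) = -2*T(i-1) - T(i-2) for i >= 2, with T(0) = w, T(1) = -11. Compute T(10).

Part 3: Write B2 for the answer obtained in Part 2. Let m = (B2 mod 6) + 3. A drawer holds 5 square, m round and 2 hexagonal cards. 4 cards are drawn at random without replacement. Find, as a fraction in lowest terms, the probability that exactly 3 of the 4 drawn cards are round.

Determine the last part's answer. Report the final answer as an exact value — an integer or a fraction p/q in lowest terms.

Part 1: 7*(-19)^4 - 6*(-19)^3 + 7*(-19)^2 - 5*(-19)^1 - 4 = (912247) + (41154) + (2527) + (95) + (-4) = 956019; answer 956019
Part 2: B1 = 956019; w = -2; T(2) = -2*(-11) - 1*(-2) = 24; iterating: T(2)=24, T(3)=-37, T(4)=50, T(5)=-63, T(6)=76, T(7)=-89, T(8)=102, T(9)=-115, T(10)=128; answer 128
Part 3: B2 = 128; m = 5; total draws C(12,4) = 495; favorable C(5,3)*C(7,1) = 70; P = 14/99; answer 14/99

14/99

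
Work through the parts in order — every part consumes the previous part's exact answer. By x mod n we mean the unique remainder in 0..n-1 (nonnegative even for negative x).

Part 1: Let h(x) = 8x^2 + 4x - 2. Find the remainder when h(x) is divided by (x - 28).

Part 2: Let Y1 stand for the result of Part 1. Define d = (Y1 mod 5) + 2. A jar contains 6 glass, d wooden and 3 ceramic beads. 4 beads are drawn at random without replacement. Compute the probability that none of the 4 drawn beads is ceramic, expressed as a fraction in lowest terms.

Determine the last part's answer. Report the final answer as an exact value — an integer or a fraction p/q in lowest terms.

Part 1: remainder = value at the root: 8*(28)^2 + 4*(28)^1 - 2 = (6272) + (112) + (-2) = 6382; answer 6382
Part 2: Y1 = 6382; d = 4; total draws C(13,4) = 715; favorable C(10,4) = 210; P = 42/143; answer 42/143

42/143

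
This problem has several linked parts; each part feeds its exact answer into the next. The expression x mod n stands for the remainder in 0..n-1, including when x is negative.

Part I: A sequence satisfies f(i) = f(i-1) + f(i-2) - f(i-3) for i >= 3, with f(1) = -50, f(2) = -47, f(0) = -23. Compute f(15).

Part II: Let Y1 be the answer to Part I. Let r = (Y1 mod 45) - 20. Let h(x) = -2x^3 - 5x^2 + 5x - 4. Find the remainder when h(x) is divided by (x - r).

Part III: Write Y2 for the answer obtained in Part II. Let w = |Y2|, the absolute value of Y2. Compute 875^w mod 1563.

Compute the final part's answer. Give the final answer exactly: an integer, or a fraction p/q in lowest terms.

1060

Part I: f(3) = 1*(-47) + 1*(-50) - 1*(-23) = -74; iterating: f(3)=-74, f(4)=-71, f(5)=-98, f(6)=-95, f(7)=-122, f(8)=-119, f(9)=-146, f(10)=-143, f(11)=-170, f(12)=-167, f(13)=-194, f(14)=-191, f(15)=-218; answer -218
Part II: Y1 = -218; r = -13; remainder = value at the root: -2*(-13)^3 - 5*(-13)^2 + 5*(-13)^1 - 4 = (4394) + (-845) + (-65) + (-4) = 3480; answer 3480
Part III: Y2 = 3480; w = 3480; squarings mod 1563: 875^1=875, 875^2=1318, 875^4=631, 875^8=1159, 875^16=664, 875^32=130, 875^64=1270, 875^128=1447, 875^256=952, 875^512=1327, 875^1024=991, 875^2048=517; 875^3480 = 875^8 * 875^16 * 875^128 * 875^256 * 875^1024 * 875^2048 = 1060 (mod 1563); answer 1060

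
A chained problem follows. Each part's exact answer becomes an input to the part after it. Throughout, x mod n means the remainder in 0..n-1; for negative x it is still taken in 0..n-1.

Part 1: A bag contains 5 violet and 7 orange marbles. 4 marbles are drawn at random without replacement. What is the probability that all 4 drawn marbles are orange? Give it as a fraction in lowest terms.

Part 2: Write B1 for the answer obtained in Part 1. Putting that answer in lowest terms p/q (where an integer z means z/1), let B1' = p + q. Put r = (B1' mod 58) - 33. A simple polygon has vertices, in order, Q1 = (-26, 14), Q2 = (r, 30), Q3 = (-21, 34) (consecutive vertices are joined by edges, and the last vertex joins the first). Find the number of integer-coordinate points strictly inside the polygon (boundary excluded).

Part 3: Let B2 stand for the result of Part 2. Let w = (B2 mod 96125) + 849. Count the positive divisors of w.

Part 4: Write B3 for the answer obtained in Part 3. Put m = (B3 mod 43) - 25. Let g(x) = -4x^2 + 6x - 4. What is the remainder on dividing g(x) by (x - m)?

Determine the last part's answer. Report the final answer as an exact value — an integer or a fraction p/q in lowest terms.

Part 1: total draws C(12,4) = 495; favorable C(7,4) = 35; P = 7/99; answer 7/99
Part 2: B1 = 7/99; threaded value p + q = 106; r = 15; cross terms: (-26*30 - 15*14)=-990, (15*34 - -21*30)=1140, (-21*14 - -26*34)=590; twice the area = |740| = 740; area = 370; boundary points = 1 + 4 + 5 = 10; strictly interior points = area - boundary/2 + 1 = 366; answer 366
Part 3: B2 = 366; w = 1215; 1215 = 3^5 * 5; number of divisors = (5+1) * (1+1) = 12; answer 12
Part 4: B3 = 12; m = -13; remainder = value at the root: -4*(-13)^2 + 6*(-13)^1 - 4 = (-676) + (-78) + (-4) = -758; answer -758

-758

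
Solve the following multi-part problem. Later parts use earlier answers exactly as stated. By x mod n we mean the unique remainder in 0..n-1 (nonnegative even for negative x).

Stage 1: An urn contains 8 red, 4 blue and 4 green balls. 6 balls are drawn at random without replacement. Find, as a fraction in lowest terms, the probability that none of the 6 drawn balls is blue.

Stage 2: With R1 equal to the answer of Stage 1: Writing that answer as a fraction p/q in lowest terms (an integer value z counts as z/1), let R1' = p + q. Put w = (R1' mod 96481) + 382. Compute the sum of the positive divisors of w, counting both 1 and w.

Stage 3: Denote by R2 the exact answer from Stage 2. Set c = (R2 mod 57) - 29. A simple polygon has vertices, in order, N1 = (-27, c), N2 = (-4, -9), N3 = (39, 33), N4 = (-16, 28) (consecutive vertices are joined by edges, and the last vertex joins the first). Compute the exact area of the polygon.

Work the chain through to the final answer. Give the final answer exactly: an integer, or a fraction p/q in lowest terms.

1359

Stage 1: total draws C(16,6) = 8008; favorable C(12,6) = 924; P = 3/26; answer 3/26
Stage 2: R1 = 3/26; threaded value p + q = 29; w = 411; 411 = 3 * 137; sigma = (1 + 3) * (1 + 137) = 4 * 138 = 552; answer 552
Stage 3: R2 = 552; c = 10; cross terms: (-27*-9 - -4*10)=283, (-4*33 - 39*-9)=219, (39*28 - -16*33)=1620, (-16*10 - -27*28)=596; twice the area = |2718| = 2718; area = 1359; answer 1359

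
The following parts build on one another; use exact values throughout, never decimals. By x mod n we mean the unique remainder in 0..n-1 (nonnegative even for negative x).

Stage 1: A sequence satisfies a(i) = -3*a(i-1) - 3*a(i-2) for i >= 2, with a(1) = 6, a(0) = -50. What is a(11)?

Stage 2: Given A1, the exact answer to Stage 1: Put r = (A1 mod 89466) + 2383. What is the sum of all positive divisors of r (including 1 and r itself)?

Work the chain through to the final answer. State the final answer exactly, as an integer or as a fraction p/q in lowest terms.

52416

Stage 1: a(2) = -3*(6) - 3*(-50) = 132; iterating: a(2)=132, a(3)=-414, a(4)=846, a(5)=-1296, a(6)=1350, a(7)=-162, a(8)=-3564, a(9)=11178, a(10)=-22842, a(11)=34992; answer 34992
Stage 2: A1 = 34992; r = 37375; 37375 = 5^3 * 13 * 23; sigma = (1 + 5 + 25 + 125) * (1 + 13) * (1 + 23) = 156 * 14 * 24 = 52416; answer 52416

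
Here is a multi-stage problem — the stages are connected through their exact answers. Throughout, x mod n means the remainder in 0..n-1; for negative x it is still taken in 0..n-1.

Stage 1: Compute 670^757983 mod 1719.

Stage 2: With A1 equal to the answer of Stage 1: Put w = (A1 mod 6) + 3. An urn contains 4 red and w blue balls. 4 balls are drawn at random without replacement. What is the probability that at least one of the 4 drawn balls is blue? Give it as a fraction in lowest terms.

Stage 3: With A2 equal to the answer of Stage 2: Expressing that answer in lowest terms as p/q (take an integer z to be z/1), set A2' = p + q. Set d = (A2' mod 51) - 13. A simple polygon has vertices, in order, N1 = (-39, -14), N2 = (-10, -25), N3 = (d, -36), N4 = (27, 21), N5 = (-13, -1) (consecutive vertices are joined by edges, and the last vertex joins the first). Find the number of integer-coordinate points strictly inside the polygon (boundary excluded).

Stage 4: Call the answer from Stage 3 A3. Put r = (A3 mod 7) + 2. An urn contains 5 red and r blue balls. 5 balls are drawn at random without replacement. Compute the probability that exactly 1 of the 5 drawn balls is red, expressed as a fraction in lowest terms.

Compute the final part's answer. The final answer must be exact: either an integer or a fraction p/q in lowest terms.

Stage 1: squarings mod 1719: 670^1=670, 670^2=241, 670^4=1354, 670^8=862, 670^16=436, 670^32=1006, 670^64=1264, 670^128=745, 670^256=1507, 670^512=250, 670^1024=616, 670^2048=1276, 670^4096=283, 670^8192=1015, 670^16384=544, 670^32768=268, 670^65536=1345, 670^131072=637, 670^262144=85, 670^524288=349; 670^757983 = 670^1 * 670^2 * 670^4 * 670^8 * 670^16 * 670^64 * 670^128 * 670^4096 * 670^32768 * 670^65536 * 670^131072 * 670^524288 = 1684 (mod 1719); answer 1684
Stage 2: A1 = 1684; w = 7; total draws C(11,4) = 330; complement C(4,4) = 1; favorable 330 - 1 = 329; P = 329/330; answer 329/330
Stage 3: A2 = 329/330; threaded value p + q = 659; d = 34; cross terms: (-39*-25 - -10*-14)=835, (-10*-36 - 34*-25)=1210, (34*21 - 27*-36)=1686, (27*-1 - -13*21)=246, (-13*-14 - -39*-1)=143; twice the area = |4120| = 4120; area = 2060; boundary points = 1 + 11 + 1 + 2 + 13 = 28; strictly interior points = area - boundary/2 + 1 = 2047; answer 2047
Stage 4: A3 = 2047; r = 5; total draws C(10,5) = 252; favorable C(5,1)*C(5,4) = 25; P = 25/252; answer 25/252

25/252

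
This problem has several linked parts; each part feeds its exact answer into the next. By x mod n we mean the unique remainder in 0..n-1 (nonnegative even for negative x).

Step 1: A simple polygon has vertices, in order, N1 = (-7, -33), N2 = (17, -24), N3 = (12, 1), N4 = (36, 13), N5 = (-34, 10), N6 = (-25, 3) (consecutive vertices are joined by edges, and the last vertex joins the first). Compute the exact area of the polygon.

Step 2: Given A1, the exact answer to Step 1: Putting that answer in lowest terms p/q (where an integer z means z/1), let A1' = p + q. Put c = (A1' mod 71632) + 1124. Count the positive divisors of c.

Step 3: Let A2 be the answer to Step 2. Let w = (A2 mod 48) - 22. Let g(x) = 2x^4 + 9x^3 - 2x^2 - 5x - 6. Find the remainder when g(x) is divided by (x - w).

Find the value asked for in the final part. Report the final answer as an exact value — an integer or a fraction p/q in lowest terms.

Step 1: cross terms: (-7*-24 - 17*-33)=729, (17*1 - 12*-24)=305, (12*13 - 36*1)=120, (36*10 - -34*13)=802, (-34*3 - -25*10)=148, (-25*-33 - -7*3)=846; twice the area = |2950| = 2950; area = 1475; answer 1475
Step 2: A1 = 1475; threaded value p + q = 1476; c = 2600; 2600 = 2^3 * 5^2 * 13; number of divisors = (3+1) * (2+1) * (1+1) = 24; answer 24
Step 3: A2 = 24; w = 2; remainder = value at the root: 2*(2)^4 + 9*(2)^3 - 2*(2)^2 - 5*(2)^1 - 6 = (32) + (72) + (-8) + (-10) + (-6) = 80; answer 80

80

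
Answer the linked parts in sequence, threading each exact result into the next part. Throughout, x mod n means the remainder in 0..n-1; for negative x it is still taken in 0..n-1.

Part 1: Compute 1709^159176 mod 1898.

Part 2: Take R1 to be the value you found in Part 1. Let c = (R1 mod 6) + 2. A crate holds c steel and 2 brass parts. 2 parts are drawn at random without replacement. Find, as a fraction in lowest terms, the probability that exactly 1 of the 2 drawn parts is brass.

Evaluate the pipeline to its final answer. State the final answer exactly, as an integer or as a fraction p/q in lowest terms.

Part 1: squarings mod 1898: 1709^1=1709, 1709^2=1557, 1709^4=503, 1709^8=575, 1709^16=373, 1709^32=575, 1709^64=373, 1709^128=575, 1709^256=373, 1709^512=575, 1709^1024=373, 1709^2048=575, 1709^4096=373, 1709^8192=575, 1709^16384=373, 1709^32768=575, 1709^65536=373, 1709^131072=575; 1709^159176 = 1709^8 * 1709^64 * 1709^128 * 1709^256 * 1709^1024 * 1709^2048 * 1709^8192 * 1709^16384 * 1709^131072 = 575 (mod 1898); answer 575
Part 2: R1 = 575; c = 7; total draws C(9,2) = 36; favorable C(2,1)*C(7,1) = 14; P = 7/18; answer 7/18

7/18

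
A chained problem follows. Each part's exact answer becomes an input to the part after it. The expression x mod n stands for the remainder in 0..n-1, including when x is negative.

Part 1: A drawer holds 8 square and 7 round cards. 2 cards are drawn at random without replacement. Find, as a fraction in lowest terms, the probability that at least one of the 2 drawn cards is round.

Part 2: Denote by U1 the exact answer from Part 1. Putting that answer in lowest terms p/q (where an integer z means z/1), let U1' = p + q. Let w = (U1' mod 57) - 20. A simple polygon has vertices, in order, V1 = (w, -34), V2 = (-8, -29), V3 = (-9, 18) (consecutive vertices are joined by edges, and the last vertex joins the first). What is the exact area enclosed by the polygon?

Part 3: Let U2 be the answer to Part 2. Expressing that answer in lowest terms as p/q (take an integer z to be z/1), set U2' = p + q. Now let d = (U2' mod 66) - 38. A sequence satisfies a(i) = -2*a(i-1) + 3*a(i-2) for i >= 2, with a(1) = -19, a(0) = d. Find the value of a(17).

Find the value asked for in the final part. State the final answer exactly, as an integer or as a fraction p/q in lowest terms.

Part 1: total draws C(15,2) = 105; complement C(8,2) = 28; favorable 105 - 28 = 77; P = 11/15; answer 11/15
Part 2: U1 = 11/15; threaded value p + q = 26; w = 6; cross terms: (6*-29 - -8*-34)=-446, (-8*18 - -9*-29)=-405, (-9*-34 - 6*18)=198; twice the area = |-653| = 653; area = 653/2; answer 653/2
Part 3: U2 = 653/2; threaded value p + q = 655; d = 23; a(2) = -2*(-19) + 3*(23) = 107; iterating: a(2)=107, a(3)=-271, a(4)=863, a(5)=-2539, a(6)=7667, a(7)=-22951, a(8)=68903, a(9)=-206659, a(10)=620027, a(11)=-1860031, a(12)=5580143, a(13)=-16740379, a(14)=50221187, a(15)=-150663511, a(16)=451990583, a(17)=-1355971699; answer -1355971699

-1355971699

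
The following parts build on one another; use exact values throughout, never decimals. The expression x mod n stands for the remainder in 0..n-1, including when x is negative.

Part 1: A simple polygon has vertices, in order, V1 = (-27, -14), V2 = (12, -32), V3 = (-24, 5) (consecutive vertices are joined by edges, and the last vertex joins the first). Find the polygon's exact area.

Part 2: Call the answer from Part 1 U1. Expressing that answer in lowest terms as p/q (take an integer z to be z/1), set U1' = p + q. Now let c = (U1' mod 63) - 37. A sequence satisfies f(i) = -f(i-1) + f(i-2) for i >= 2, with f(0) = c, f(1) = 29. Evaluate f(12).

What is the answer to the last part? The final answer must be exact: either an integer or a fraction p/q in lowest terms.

-3820

Part 1: cross terms: (-27*-32 - 12*-14)=1032, (12*5 - -24*-32)=-708, (-24*-14 - -27*5)=471; twice the area = |795| = 795; area = 795/2; answer 795/2
Part 2: U1 = 795/2; threaded value p + q = 797; c = 4; f(2) = -1*(29) + 1*(4) = -25; iterating: f(2)=-25, f(3)=54, f(4)=-79, f(5)=133, f(6)=-212, f(7)=345, f(8)=-557, f(9)=902, f(10)=-1459, f(11)=2361, f(12)=-3820; answer -3820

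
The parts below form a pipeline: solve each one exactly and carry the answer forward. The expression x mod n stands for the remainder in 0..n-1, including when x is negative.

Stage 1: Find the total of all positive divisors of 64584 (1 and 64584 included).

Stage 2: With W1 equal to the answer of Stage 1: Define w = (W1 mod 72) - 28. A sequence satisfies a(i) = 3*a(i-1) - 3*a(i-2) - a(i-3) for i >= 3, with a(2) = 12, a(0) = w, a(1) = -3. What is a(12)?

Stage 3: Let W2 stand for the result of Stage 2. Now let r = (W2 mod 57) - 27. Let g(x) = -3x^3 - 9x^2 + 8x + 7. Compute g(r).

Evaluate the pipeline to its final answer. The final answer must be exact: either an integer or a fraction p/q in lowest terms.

Stage 1: 64584 = 2^3 * 3^3 * 13 * 23; sigma = (1 + 2 + 4 + 8) * (1 + 3 + 9 + 27) * (1 + 13) * (1 + 23) = 15 * 40 * 14 * 24 = 201600; answer 201600
Stage 2: W1 = 201600; w = -28; a(3) = 3*(12) - 3*(-3) - 1*(-28) = 73; iterating: a(3)=73, a(4)=186, a(5)=327, a(6)=350, a(7)=-117, a(8)=-1728, a(9)=-5183, a(10)=-10248, a(11)=-13467, a(12)=-4474; answer -4474
Stage 3: W2 = -4474; r = 2; -3*(2)^3 - 9*(2)^2 + 8*(2)^1 + 7 = (-24) + (-36) + (16) + (7) = -37; answer -37

-37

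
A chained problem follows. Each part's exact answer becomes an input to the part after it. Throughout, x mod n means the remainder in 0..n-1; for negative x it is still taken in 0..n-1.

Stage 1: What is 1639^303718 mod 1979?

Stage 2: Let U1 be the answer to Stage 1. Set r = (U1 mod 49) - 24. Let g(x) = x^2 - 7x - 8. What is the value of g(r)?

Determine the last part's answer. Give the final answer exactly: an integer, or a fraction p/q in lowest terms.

252

Stage 1: squarings mod 1979: 1639^1=1639, 1639^2=818, 1639^4=222, 1639^8=1788, 1639^16=859, 1639^32=1693, 1639^64=657, 1639^128=227, 1639^256=75, 1639^512=1667, 1639^1024=373, 1639^2048=599, 1639^4096=602, 1639^8192=247, 1639^16384=1639, 1639^32768=818, 1639^65536=222, 1639^131072=1788, 1639^262144=859; 1639^303718 = 1639^2 * 1639^4 * 1639^32 * 1639^64 * 1639^512 * 1639^8192 * 1639^32768 * 1639^262144 = 1612 (mod 1979); answer 1612
Stage 2: U1 = 1612; r = 20; 1*(20)^2 - 7*(20)^1 - 8 = (400) + (-140) + (-8) = 252; answer 252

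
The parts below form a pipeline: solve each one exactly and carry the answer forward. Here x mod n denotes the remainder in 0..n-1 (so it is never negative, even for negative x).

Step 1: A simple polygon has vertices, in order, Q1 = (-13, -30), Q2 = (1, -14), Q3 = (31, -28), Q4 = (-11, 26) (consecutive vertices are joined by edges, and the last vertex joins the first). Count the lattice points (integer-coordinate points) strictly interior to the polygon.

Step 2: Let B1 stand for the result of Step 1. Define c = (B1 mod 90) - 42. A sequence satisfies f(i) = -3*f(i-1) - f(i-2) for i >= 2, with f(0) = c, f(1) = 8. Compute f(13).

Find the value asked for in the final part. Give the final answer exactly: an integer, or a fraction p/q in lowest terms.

2594024

Step 1: cross terms: (-13*-14 - 1*-30)=212, (1*-28 - 31*-14)=406, (31*26 - -11*-28)=498, (-11*-30 - -13*26)=668; twice the area = |1784| = 1784; area = 892; boundary points = 2 + 2 + 6 + 2 = 12; strictly interior points = area - boundary/2 + 1 = 887; answer 887
Step 2: B1 = 887; c = 35; f(2) = -3*(8) - 1*(35) = -59; iterating: f(2)=-59, f(3)=169, f(4)=-448, f(5)=1175, f(6)=-3077, f(7)=8056, f(8)=-21091, f(9)=55217, f(10)=-144560, f(11)=378463, f(12)=-990829, f(13)=2594024; answer 2594024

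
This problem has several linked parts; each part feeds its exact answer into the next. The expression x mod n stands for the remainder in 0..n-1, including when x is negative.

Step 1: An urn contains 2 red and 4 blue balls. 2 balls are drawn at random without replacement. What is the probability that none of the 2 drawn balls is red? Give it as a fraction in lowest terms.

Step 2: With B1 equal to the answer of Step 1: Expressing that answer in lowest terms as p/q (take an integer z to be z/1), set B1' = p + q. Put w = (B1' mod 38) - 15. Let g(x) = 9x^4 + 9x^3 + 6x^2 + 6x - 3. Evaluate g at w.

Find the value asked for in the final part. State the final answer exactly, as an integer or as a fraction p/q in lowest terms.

Step 1: total draws C(6,2) = 15; favorable C(4,2) = 6; P = 2/5; answer 2/5
Step 2: B1 = 2/5; threaded value p + q = 7; w = -8; 9*(-8)^4 + 9*(-8)^3 + 6*(-8)^2 + 6*(-8)^1 - 3 = (36864) + (-4608) + (384) + (-48) + (-3) = 32589; answer 32589

32589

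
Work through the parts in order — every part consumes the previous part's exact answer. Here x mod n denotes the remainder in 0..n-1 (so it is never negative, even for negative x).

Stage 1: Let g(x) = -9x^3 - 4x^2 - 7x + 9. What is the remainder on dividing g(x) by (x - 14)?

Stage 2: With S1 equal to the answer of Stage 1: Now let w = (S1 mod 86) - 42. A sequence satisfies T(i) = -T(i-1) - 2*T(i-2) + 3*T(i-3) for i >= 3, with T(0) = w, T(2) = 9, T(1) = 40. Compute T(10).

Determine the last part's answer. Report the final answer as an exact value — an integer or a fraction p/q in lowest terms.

5574

Stage 1: remainder = value at the root: -9*(14)^3 - 4*(14)^2 - 7*(14)^1 + 9 = (-24696) + (-784) + (-98) + (9) = -25569; answer -25569
Stage 2: S1 = -25569; w = 17; T(3) = -1*(9) - 2*(40) + 3*(17) = -38; iterating: T(3)=-38, T(4)=140, T(5)=-37, T(6)=-357, T(7)=851, T(8)=-248, T(9)=-2525, T(10)=5574; answer 5574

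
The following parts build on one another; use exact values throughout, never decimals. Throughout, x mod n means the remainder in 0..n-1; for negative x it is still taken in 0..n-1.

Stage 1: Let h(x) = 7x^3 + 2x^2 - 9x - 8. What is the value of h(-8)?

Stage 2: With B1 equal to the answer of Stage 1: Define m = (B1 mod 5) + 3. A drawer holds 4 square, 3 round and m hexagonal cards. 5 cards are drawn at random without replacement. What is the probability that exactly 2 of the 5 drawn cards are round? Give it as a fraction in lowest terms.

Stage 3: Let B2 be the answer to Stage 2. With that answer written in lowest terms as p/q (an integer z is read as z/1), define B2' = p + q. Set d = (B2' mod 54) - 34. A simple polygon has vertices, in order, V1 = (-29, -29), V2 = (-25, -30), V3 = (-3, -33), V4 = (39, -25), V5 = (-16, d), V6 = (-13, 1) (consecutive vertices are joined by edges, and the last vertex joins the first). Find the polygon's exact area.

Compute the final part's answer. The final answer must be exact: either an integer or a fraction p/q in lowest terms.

778

Stage 1: 7*(-8)^3 + 2*(-8)^2 - 9*(-8)^1 - 8 = (-3584) + (128) + (72) + (-8) = -3392; answer -3392
Stage 2: B1 = -3392; m = 6; total draws C(13,5) = 1287; favorable C(3,2)*C(10,3) = 360; P = 40/143; answer 40/143
Stage 3: B2 = 40/143; threaded value p + q = 183; d = -13; cross terms: (-29*-30 - -25*-29)=145, (-25*-33 - -3*-30)=735, (-3*-25 - 39*-33)=1362, (39*-13 - -16*-25)=-907, (-16*1 - -13*-13)=-185, (-13*-29 - -29*1)=406; twice the area = |1556| = 1556; area = 778; answer 778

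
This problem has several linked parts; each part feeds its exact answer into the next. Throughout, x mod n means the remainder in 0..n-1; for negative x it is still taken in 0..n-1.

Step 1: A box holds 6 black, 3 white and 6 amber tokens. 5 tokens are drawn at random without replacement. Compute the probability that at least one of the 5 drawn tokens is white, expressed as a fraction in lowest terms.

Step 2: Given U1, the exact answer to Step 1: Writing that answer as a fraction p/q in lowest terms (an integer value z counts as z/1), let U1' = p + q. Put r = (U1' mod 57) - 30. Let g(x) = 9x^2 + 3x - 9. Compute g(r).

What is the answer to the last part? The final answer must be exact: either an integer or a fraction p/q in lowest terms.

Step 1: total draws C(15,5) = 3003; complement C(12,5) = 792; favorable 3003 - 792 = 2211; P = 67/91; answer 67/91
Step 2: U1 = 67/91; threaded value p + q = 158; r = 14; 9*(14)^2 + 3*(14)^1 - 9 = (1764) + (42) + (-9) = 1797; answer 1797

1797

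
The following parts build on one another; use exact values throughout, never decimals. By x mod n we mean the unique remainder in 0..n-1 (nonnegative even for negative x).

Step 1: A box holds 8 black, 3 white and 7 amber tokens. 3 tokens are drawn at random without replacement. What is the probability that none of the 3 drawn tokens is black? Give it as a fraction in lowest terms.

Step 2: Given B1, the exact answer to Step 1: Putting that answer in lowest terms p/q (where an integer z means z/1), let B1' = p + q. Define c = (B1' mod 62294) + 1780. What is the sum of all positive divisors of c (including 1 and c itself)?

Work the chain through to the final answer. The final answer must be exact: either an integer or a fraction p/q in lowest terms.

1944

Step 1: total draws C(18,3) = 816; favorable C(10,3) = 120; P = 5/34; answer 5/34
Step 2: B1 = 5/34; threaded value p + q = 39; c = 1819; 1819 = 17 * 107; sigma = (1 + 17) * (1 + 107) = 18 * 108 = 1944; answer 1944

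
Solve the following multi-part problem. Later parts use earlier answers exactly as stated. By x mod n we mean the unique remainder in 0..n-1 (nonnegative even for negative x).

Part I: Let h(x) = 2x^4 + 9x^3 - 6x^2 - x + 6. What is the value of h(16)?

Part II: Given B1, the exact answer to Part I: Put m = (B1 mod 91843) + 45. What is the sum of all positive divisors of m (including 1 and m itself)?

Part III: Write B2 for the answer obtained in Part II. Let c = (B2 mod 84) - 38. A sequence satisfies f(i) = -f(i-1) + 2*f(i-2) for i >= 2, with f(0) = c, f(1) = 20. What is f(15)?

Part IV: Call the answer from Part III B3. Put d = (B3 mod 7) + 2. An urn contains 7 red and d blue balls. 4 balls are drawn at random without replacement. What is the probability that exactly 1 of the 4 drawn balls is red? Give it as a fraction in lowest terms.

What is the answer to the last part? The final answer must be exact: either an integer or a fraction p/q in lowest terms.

Part I: 2*(16)^4 + 9*(16)^3 - 6*(16)^2 - 1*(16)^1 + 6 = (131072) + (36864) + (-1536) + (-16) + (6) = 166390; answer 166390
Part II: B1 = 166390; m = 74592; 74592 = 2^5 * 3^2 * 7 * 37; sigma = (1 + 2 + 4 + 8 + 16 + 32) * (1 + 3 + 9) * (1 + 7) * (1 + 37) = 63 * 13 * 8 * 38 = 248976; answer 248976
Part III: B2 = 248976; c = -38; f(2) = -1*(20) + 2*(-38) = -96; iterating: f(2)=-96, f(3)=136, f(4)=-328, f(5)=600, f(6)=-1256, f(7)=2456, f(8)=-4968, f(9)=9880, f(10)=-19816, f(11)=39576, f(12)=-79208, f(13)=158360, f(14)=-316776, f(15)=633496; answer 633496
Part IV: B3 = 633496; d = 5; total draws C(12,4) = 495; favorable C(7,1)*C(5,3) = 70; P = 14/99; answer 14/99

14/99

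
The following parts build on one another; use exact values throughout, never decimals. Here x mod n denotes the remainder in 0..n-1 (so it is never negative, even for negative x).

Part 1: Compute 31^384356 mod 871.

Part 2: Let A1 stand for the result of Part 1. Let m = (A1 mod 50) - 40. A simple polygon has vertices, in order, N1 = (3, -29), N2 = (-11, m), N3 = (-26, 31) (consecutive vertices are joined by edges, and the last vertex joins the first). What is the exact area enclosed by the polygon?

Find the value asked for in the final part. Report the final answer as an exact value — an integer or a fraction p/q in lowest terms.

579/2

Part 1: squarings mod 871: 31^1=31, 31^2=90, 31^4=261, 31^8=183, 31^16=391, 31^32=456, 31^64=638, 31^128=287, 31^256=495, 31^512=274, 31^1024=170, 31^2048=157, 31^4096=261, 31^8192=183, 31^16384=391, 31^32768=456, 31^65536=638, 31^131072=287, 31^262144=495; 31^384356 = 31^4 * 31^32 * 31^64 * 31^256 * 31^1024 * 31^2048 * 31^4096 * 31^16384 * 31^32768 * 31^65536 * 31^262144 = 820 (mod 871); answer 820
Part 2: A1 = 820; m = -20; cross terms: (3*-20 - -11*-29)=-379, (-11*31 - -26*-20)=-861, (-26*-29 - 3*31)=661; twice the area = |-579| = 579; area = 579/2; answer 579/2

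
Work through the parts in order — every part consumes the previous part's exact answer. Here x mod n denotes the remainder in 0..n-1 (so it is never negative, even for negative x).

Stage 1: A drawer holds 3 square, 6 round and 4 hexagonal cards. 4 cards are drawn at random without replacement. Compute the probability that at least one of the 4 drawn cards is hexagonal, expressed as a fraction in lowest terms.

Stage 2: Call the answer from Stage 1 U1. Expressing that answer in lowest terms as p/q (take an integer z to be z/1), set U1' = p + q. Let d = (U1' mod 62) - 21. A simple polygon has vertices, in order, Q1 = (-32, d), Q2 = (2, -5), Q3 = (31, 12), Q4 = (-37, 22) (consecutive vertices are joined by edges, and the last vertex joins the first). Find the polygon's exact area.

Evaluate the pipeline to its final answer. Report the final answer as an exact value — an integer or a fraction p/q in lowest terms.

Stage 1: total draws C(13,4) = 715; complement C(9,4) = 126; favorable 715 - 126 = 589; P = 589/715; answer 589/715
Stage 2: U1 = 589/715; threaded value p + q = 1304; d = -19; cross terms: (-32*-5 - 2*-19)=198, (2*12 - 31*-5)=179, (31*22 - -37*12)=1126, (-37*-19 - -32*22)=1407; twice the area = |2910| = 2910; area = 1455; answer 1455

1455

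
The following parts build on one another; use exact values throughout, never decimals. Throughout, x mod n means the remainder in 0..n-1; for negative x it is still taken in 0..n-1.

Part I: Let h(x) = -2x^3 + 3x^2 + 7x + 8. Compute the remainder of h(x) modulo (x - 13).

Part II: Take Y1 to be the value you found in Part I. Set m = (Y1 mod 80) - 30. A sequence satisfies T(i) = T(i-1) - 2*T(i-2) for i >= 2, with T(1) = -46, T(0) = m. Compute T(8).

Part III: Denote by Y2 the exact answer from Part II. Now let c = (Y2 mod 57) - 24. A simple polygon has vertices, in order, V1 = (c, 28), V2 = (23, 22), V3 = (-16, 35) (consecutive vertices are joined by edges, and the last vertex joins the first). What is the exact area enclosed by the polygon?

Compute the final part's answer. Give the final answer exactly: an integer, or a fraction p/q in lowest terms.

182

Part I: remainder = value at the root: -2*(13)^3 + 3*(13)^2 + 7*(13)^1 + 8 = (-4394) + (507) + (91) + (8) = -3788; answer -3788
Part II: Y1 = -3788; m = 22; T(2) = 1*(-46) - 2*(22) = -90; iterating: T(2)=-90, T(3)=2, T(4)=182, T(5)=178, T(6)=-186, T(7)=-542, T(8)=-170; answer -170
Part III: Y2 = -170; c = -23; cross terms: (-23*22 - 23*28)=-1150, (23*35 - -16*22)=1157, (-16*28 - -23*35)=357; twice the area = |364| = 364; area = 182; answer 182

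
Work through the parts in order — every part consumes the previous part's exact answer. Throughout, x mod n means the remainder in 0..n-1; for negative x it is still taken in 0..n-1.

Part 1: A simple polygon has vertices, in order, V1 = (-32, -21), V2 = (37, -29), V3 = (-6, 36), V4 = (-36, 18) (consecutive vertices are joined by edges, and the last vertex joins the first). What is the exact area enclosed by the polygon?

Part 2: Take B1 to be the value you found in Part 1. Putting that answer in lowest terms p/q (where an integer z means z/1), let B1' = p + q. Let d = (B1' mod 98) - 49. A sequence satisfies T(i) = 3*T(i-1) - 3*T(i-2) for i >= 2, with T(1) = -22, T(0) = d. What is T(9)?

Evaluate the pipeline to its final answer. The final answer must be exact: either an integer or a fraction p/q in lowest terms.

Part 1: cross terms: (-32*-29 - 37*-21)=1705, (37*36 - -6*-29)=1158, (-6*18 - -36*36)=1188, (-36*-21 - -32*18)=1332; twice the area = |5383| = 5383; area = 5383/2; answer 5383/2
Part 2: B1 = 5383/2; threaded value p + q = 5385; d = 44; T(2) = 3*(-22) - 3*(44) = -198; iterating: T(2)=-198, T(3)=-528, T(4)=-990, T(5)=-1386, T(6)=-1188, T(7)=594, T(8)=5346, T(9)=14256; answer 14256

14256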